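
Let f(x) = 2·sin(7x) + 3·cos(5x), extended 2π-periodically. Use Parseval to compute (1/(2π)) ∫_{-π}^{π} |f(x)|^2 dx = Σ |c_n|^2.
Σ |c_n|^2 = 13/2

Expand |f|^2 and use orthogonality of {sin(nx), cos(mx)} on [-π, π]:
  ∫_{-π}^{π} sin(nx)^2 dx = π, ∫ cos(mx)^2 dx = π, and cross terms integrate to 0.
So ∫_{-π}^{π} f(x)^2 dx = 2^2 · π + 3^2 · π = (4 + 9)π.
Divide by 2π: (4 + 9)/2 = 13/2.
By Parseval, this equals Σ |c_n|^2.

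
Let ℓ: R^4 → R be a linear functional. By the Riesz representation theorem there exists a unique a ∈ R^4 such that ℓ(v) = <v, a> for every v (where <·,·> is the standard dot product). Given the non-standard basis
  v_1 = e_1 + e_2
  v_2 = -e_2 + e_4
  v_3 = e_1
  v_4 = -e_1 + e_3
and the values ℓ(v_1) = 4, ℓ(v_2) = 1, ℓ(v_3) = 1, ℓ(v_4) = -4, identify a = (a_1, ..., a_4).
a = (1, 3, -3, 4)

Write a = (a_1, ..., a_4) in the standard basis. For each basis vector v_i, ℓ(v_i) = <v_i, a> is a linear equation in the a_j's. Collect the n equations into a matrix system V a = ℓ, where row i of V is v_i (expressed in the standard basis). Since V is invertible (lower-triangular with 1s on the diagonal, up to permutation), solve by back-substitution:
  V =
[[1, 1, 0, 0],
 [0, -1, 0, 1],
 [1, 0, 0, 0],
 [-1, 0, 1, 0]]
  V a = (4, 1, 1, -4)
Solving gives a = (1, 3, -3, 4).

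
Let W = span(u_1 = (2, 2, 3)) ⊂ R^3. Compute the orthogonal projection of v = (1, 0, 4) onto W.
proj_W(v) = (28/17, 28/17, 42/17)

Set up U = [u_1 | ... | u_1] ∈ R^(3×1). The projector onto W = col(U) is P = U (U^T U)^(-1) U^T.
Compute U^T U =
  [17],
and U^T v = (14).
Solve U^T U · c = U^T v for the coefficients: c = (14/17). The projection is proj_W(v) = U c.
Check: (v - proj_W(v)) · u_1 = 0  (should be 0).
Result: proj_W(v) = (28/17, 28/17, 42/17).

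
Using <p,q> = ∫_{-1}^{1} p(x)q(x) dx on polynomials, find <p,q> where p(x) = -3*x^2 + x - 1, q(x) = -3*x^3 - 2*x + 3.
<p,q> = -218/15

Expand the product: p(x)·q(x) = 9*x^5 - 3*x^4 + 9*x^3 - 11*x^2 + 5*x - 3.
∫_{-1}^{1} of each monomial x^k gives [2/(k+1) if k even, 0 if k odd]. Integrating term-by-term (or equivalently evaluating the antiderivative F(x) = 3*x^6/2 - 3*x^5/5 + 9*x^4/4 - 11*x^3/3 + 5*x^2/2 - 3*x at the endpoints):
  F(1) − F(−1) = -61/60 − (811/60) = -218/15.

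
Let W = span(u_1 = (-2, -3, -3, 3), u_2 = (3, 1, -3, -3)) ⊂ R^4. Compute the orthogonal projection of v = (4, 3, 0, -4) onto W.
proj_W(v) = (2866/787, 2283/787, -21/787, -3435/787)

Set up U = [u_1 | ... | u_2] ∈ R^(4×2). The projector onto W = col(U) is P = U (U^T U)^(-1) U^T.
Compute U^T U =
  [31, -9]
  [-9, 28],
and U^T v = (-29, 27).
Solve U^T U · c = U^T v for the coefficients: c = (-569/787, 576/787). The projection is proj_W(v) = U c.
Check: (v - proj_W(v)) · u_1 = 0  (should be 0).
Check: (v - proj_W(v)) · u_2 = 0  (should be 0).
Result: proj_W(v) = (2866/787, 2283/787, -21/787, -3435/787).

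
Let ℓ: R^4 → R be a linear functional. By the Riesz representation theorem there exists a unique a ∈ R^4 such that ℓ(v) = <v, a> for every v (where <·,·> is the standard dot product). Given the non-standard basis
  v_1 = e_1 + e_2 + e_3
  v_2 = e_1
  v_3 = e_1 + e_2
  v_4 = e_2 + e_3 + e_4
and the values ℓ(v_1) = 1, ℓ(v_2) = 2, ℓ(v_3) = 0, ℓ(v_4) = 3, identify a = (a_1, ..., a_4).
a = (2, -2, 1, 4)

Write a = (a_1, ..., a_4) in the standard basis. For each basis vector v_i, ℓ(v_i) = <v_i, a> is a linear equation in the a_j's. Collect the n equations into a matrix system V a = ℓ, where row i of V is v_i (expressed in the standard basis). Since V is invertible (lower-triangular with 1s on the diagonal, up to permutation), solve by back-substitution:
  V =
[[1, 1, 1, 0],
 [1, 0, 0, 0],
 [1, 1, 0, 0],
 [0, 1, 1, 1]]
  V a = (1, 2, 0, 3)
Solving gives a = (2, -2, 1, 4).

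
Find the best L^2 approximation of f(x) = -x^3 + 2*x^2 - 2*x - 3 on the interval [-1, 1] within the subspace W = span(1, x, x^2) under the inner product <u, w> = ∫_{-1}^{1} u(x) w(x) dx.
g(x) = 2*x^2 - 13*x/5 - 3

The best approximation g ∈ W is the orthogonal projection of f onto W. Writing g = a_0 + a_1 x + a_2 x^2, the coefficients solve the normal equations G · a = b where
  G_{ij} = <φ_i, φ_j> and b_i = <f, φ_i>, with φ_0 = 1, φ_1 = x, φ_2 = x^2.
G =
  [2, 0, 2/3]
  [0, 2/3, 0]
  [2/3, 0, 2/5],
b = (-14/3, -26/15, -6/5).
Solving gives a_0 = -3, a_1 = -13/5, a_2 = 2, so
  g(x) = 2*x^2 - 13*x/5 - 3.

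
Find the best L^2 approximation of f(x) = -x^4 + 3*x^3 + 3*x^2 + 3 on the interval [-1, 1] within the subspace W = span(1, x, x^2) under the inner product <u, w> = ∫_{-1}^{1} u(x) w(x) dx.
g(x) = 15*x^2/7 + 9*x/5 + 108/35

The best approximation g ∈ W is the orthogonal projection of f onto W. Writing g = a_0 + a_1 x + a_2 x^2, the coefficients solve the normal equations G · a = b where
  G_{ij} = <φ_i, φ_j> and b_i = <f, φ_i>, with φ_0 = 1, φ_1 = x, φ_2 = x^2.
G =
  [2, 0, 2/3]
  [0, 2/3, 0]
  [2/3, 0, 2/5],
b = (38/5, 6/5, 102/35).
Solving gives a_0 = 108/35, a_1 = 9/5, a_2 = 15/7, so
  g(x) = 15*x^2/7 + 9*x/5 + 108/35.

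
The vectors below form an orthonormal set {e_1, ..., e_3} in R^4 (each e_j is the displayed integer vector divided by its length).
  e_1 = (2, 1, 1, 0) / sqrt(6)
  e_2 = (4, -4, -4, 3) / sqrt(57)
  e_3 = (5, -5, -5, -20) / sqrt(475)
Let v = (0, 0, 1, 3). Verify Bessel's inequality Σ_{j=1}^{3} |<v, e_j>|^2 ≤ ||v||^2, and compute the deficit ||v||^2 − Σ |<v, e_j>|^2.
Σ |<v, e_j>|^2 = 19/2; ||v||^2 = 10; deficit = 1/2

Write each e_j = u_j / sqrt(<u_j, u_j>) where u_j is the displayed integer vector. Then <v, e_j> = <v, u_j> / sqrt(<u_j, u_j>), so |<v, e_j>|^2 = <v, u_j>^2 / <u_j, u_j>.
Coefficients: <v, e_1> = 1/sqrt(6), <v, e_2> = 5/sqrt(57), <v, e_3> = -65/sqrt(475).
Square and sum: Σ |<v, e_j>|^2 = 19/2.
Compute ||v||^2 = v·v = 10.
Deficit = 10 − 19/2 = 1/2 ≥ 0, confirming Bessel's inequality. (The deficit equals ||v − Σ <v,e_j> e_j||^2, the squared distance from v to span{e_j}.)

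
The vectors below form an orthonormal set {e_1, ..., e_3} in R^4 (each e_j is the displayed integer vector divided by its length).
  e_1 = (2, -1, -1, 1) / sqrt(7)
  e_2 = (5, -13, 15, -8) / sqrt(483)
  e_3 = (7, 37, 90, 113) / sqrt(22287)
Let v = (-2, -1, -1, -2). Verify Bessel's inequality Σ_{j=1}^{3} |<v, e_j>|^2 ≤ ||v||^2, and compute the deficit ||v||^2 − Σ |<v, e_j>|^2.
Σ |<v, e_j>|^2 = 2701/323; ||v||^2 = 10; deficit = 529/323

Write each e_j = u_j / sqrt(<u_j, u_j>) where u_j is the displayed integer vector. Then <v, e_j> = <v, u_j> / sqrt(<u_j, u_j>), so |<v, e_j>|^2 = <v, u_j>^2 / <u_j, u_j>.
Coefficients: <v, e_1> = -4/sqrt(7), <v, e_2> = 4/sqrt(483), <v, e_3> = -367/sqrt(22287).
Square and sum: Σ |<v, e_j>|^2 = 2701/323.
Compute ||v||^2 = v·v = 10.
Deficit = 10 − 2701/323 = 529/323 ≥ 0, confirming Bessel's inequality. (The deficit equals ||v − Σ <v,e_j> e_j||^2, the squared distance from v to span{e_j}.)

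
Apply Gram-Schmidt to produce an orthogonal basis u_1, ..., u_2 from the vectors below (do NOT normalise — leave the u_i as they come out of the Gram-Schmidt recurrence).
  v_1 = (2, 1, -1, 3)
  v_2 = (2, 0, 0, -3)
Orthogonal basis:
  u_1 = (2, 1, -1, 3)
  u_2 = (8/3, 1/3, -1/3, -2)

Apply the Gram-Schmidt recurrence
  u_1 = v_1
  u_i = v_i − Σ_{j<i} ((v_i · u_j) / (u_j · u_j)) · u_j.

Step by step this gives:
  u_1 = (2, 1, -1, 3)
  u_2 = (8/3, 1/3, -1/3, -2)

Orthogonality check:
  u_2 · u_1 = 0 (should be 0)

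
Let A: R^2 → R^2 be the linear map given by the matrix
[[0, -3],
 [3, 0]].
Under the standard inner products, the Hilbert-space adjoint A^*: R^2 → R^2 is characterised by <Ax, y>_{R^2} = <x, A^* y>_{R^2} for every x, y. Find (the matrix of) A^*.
A^* = A^T =
[[0, 3],
 [-3, 0]]

For real matrices with standard dot products, the defining identity <Ax, y> = <x, A^* y> gives (Ax)^T y = x^T (A^*) y, i.e. x^T A^T y = x^T (A^*) y. Since this holds for all x, y, we must have A^* = A^T. Therefore
A^* =
[[0, 3],
 [-3, 0]].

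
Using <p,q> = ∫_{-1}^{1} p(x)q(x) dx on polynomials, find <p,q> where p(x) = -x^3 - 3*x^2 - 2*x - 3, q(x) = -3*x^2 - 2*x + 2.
<p,q> = -44/15

Expand the product: p(x)·q(x) = 3*x^5 + 11*x^4 + 10*x^3 + 7*x^2 + 2*x - 6.
∫_{-1}^{1} of each monomial x^k gives [2/(k+1) if k even, 0 if k odd]. Integrating term-by-term (or equivalently evaluating the antiderivative F(x) = x^6/2 + 11*x^5/5 + 5*x^4/2 + 7*x^3/3 + x^2 - 6*x at the endpoints):
  F(1) − F(−1) = 38/15 − (82/15) = -44/15.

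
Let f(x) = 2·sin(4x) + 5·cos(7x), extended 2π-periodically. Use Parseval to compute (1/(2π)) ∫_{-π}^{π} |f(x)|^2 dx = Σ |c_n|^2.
Σ |c_n|^2 = 29/2

Expand |f|^2 and use orthogonality of {sin(nx), cos(mx)} on [-π, π]:
  ∫_{-π}^{π} sin(nx)^2 dx = π, ∫ cos(mx)^2 dx = π, and cross terms integrate to 0.
So ∫_{-π}^{π} f(x)^2 dx = 2^2 · π + 5^2 · π = (4 + 25)π.
Divide by 2π: (4 + 25)/2 = 29/2.
By Parseval, this equals Σ |c_n|^2.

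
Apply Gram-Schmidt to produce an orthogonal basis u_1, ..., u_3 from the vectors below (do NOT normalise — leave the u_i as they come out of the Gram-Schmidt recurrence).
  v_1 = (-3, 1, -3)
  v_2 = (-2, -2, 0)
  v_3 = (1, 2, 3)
Orthogonal basis:
  u_1 = (-3, 1, -3)
  u_2 = (-26/19, -42/19, 12/19)
  u_3 = (-45/34, 45/34, 30/17)

Apply the Gram-Schmidt recurrence
  u_1 = v_1
  u_i = v_i − Σ_{j<i} ((v_i · u_j) / (u_j · u_j)) · u_j.

Step by step this gives:
  u_1 = (-3, 1, -3)
  u_2 = (-26/19, -42/19, 12/19)
  u_3 = (-45/34, 45/34, 30/17)

Orthogonality check:
  u_2 · u_1 = 0 (should be 0)
  u_3 · u_1 = 0 (should be 0)
  u_3 · u_2 = 0 (should be 0)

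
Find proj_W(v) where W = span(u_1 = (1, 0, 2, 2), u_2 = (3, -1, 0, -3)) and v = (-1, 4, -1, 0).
proj_W(v) = (-49/27, 4/9, -26/27, 10/27)

Set up U = [u_1 | ... | u_2] ∈ R^(4×2). The projector onto W = col(U) is P = U (U^T U)^(-1) U^T.
Compute U^T U =
  [9, -3]
  [-3, 19],
and U^T v = (-3, -7).
Solve U^T U · c = U^T v for the coefficients: c = (-13/27, -4/9). The projection is proj_W(v) = U c.
Check: (v - proj_W(v)) · u_1 = 0  (should be 0).
Check: (v - proj_W(v)) · u_2 = 0  (should be 0).
Result: proj_W(v) = (-49/27, 4/9, -26/27, 10/27).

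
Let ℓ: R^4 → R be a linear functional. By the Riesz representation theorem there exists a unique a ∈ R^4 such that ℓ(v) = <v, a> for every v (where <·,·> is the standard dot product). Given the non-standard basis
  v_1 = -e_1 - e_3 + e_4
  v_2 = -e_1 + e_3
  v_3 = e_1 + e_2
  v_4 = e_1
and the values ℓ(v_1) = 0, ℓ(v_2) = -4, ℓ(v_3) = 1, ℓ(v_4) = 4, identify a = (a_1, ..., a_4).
a = (4, -3, 0, 4)

Write a = (a_1, ..., a_4) in the standard basis. For each basis vector v_i, ℓ(v_i) = <v_i, a> is a linear equation in the a_j's. Collect the n equations into a matrix system V a = ℓ, where row i of V is v_i (expressed in the standard basis). Since V is invertible (lower-triangular with 1s on the diagonal, up to permutation), solve by back-substitution:
  V =
[[-1, 0, -1, 1],
 [-1, 0, 1, 0],
 [1, 1, 0, 0],
 [1, 0, 0, 0]]
  V a = (0, -4, 1, 4)
Solving gives a = (4, -3, 0, 4).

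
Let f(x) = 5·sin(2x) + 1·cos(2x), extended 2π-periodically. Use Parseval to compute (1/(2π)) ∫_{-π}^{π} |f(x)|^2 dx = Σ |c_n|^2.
Σ |c_n|^2 = 13

Expand |f|^2 and use orthogonality of {sin(nx), cos(mx)} on [-π, π]:
  ∫_{-π}^{π} sin(nx)^2 dx = π, ∫ cos(mx)^2 dx = π, and cross terms integrate to 0.
So ∫_{-π}^{π} f(x)^2 dx = 5^2 · π + 1^2 · π = (25 + 1)π.
Divide by 2π: (25 + 1)/2 = 13.
By Parseval, this equals Σ |c_n|^2.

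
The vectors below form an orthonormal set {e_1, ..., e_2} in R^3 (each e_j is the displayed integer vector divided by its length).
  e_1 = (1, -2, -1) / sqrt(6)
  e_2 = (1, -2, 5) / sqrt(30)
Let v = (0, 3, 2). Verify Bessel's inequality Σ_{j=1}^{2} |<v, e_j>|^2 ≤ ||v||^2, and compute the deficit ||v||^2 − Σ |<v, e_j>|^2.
Σ |<v, e_j>|^2 = 56/5; ||v||^2 = 13; deficit = 9/5

Write each e_j = u_j / sqrt(<u_j, u_j>) where u_j is the displayed integer vector. Then <v, e_j> = <v, u_j> / sqrt(<u_j, u_j>), so |<v, e_j>|^2 = <v, u_j>^2 / <u_j, u_j>.
Coefficients: <v, e_1> = -8/sqrt(6), <v, e_2> = 4/sqrt(30).
Square and sum: Σ |<v, e_j>|^2 = 56/5.
Compute ||v||^2 = v·v = 13.
Deficit = 13 − 56/5 = 9/5 ≥ 0, confirming Bessel's inequality. (The deficit equals ||v − Σ <v,e_j> e_j||^2, the squared distance from v to span{e_j}.)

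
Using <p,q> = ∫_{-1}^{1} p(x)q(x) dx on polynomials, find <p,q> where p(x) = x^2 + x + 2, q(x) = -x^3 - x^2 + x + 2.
<p,q> = 118/15

Expand the product: p(x)·q(x) = -x^5 - 2*x^4 - 2*x^3 + x^2 + 4*x + 4.
∫_{-1}^{1} of each monomial x^k gives [2/(k+1) if k even, 0 if k odd]. Integrating term-by-term (or equivalently evaluating the antiderivative F(x) = -x^6/6 - 2*x^5/5 - x^4/2 + x^3/3 + 2*x^2 + 4*x at the endpoints):
  F(1) − F(−1) = 79/15 − (-13/5) = 118/15.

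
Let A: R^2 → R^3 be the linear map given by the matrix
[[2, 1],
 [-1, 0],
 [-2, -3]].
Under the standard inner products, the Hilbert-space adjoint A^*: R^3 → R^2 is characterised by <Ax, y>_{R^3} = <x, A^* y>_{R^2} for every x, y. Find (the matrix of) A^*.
A^* = A^T =
[[2, -1, -2],
 [1, 0, -3]]

For real matrices with standard dot products, the defining identity <Ax, y> = <x, A^* y> gives (Ax)^T y = x^T (A^*) y, i.e. x^T A^T y = x^T (A^*) y. Since this holds for all x, y, we must have A^* = A^T. Therefore
A^* =
[[2, -1, -2],
 [1, 0, -3]].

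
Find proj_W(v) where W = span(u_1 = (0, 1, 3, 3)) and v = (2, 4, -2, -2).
proj_W(v) = (0, -8/19, -24/19, -24/19)

Set up U = [u_1 | ... | u_1] ∈ R^(4×1). The projector onto W = col(U) is P = U (U^T U)^(-1) U^T.
Compute U^T U =
  [19],
and U^T v = (-8).
Solve U^T U · c = U^T v for the coefficients: c = (-8/19). The projection is proj_W(v) = U c.
Check: (v - proj_W(v)) · u_1 = 0  (should be 0).
Result: proj_W(v) = (0, -8/19, -24/19, -24/19).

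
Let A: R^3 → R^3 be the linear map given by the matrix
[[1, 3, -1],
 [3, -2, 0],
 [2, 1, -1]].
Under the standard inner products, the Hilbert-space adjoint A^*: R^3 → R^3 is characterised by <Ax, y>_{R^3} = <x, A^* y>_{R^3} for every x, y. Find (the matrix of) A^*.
A^* = A^T =
[[1, 3, 2],
 [3, -2, 1],
 [-1, 0, -1]]

For real matrices with standard dot products, the defining identity <Ax, y> = <x, A^* y> gives (Ax)^T y = x^T (A^*) y, i.e. x^T A^T y = x^T (A^*) y. Since this holds for all x, y, we must have A^* = A^T. Therefore
A^* =
[[1, 3, 2],
 [3, -2, 1],
 [-1, 0, -1]].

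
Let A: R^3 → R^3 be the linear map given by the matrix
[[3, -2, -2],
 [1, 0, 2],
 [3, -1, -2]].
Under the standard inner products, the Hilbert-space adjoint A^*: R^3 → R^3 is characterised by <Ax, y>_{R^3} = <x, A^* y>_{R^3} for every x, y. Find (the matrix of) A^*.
A^* = A^T =
[[3, 1, 3],
 [-2, 0, -1],
 [-2, 2, -2]]

For real matrices with standard dot products, the defining identity <Ax, y> = <x, A^* y> gives (Ax)^T y = x^T (A^*) y, i.e. x^T A^T y = x^T (A^*) y. Since this holds for all x, y, we must have A^* = A^T. Therefore
A^* =
[[3, 1, 3],
 [-2, 0, -1],
 [-2, 2, -2]].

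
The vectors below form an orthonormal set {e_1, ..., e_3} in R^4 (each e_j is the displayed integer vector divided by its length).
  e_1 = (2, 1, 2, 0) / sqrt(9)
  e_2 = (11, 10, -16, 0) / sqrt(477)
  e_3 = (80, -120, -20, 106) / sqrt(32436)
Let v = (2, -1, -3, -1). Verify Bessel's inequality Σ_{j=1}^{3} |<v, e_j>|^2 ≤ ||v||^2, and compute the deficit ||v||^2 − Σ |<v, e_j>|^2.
Σ |<v, e_j>|^2 = 174/17; ||v||^2 = 15; deficit = 81/17

Write each e_j = u_j / sqrt(<u_j, u_j>) where u_j is the displayed integer vector. Then <v, e_j> = <v, u_j> / sqrt(<u_j, u_j>), so |<v, e_j>|^2 = <v, u_j>^2 / <u_j, u_j>.
Coefficients: <v, e_1> = -3/sqrt(9), <v, e_2> = 60/sqrt(477), <v, e_3> = 234/sqrt(32436).
Square and sum: Σ |<v, e_j>|^2 = 174/17.
Compute ||v||^2 = v·v = 15.
Deficit = 15 − 174/17 = 81/17 ≥ 0, confirming Bessel's inequality. (The deficit equals ||v − Σ <v,e_j> e_j||^2, the squared distance from v to span{e_j}.)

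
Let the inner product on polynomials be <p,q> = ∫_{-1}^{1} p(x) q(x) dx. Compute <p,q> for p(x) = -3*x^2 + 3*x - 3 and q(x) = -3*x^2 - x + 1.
<p,q> = -2/5

Expand the product: p(x)·q(x) = 9*x^4 - 6*x^3 + 3*x^2 + 6*x - 3.
∫_{-1}^{1} of each monomial x^k gives [2/(k+1) if k even, 0 if k odd]. Integrating term-by-term (or equivalently evaluating the antiderivative F(x) = 9*x^5/5 - 3*x^4/2 + x^3 + 3*x^2 - 3*x at the endpoints):
  F(1) − F(−1) = 13/10 − (17/10) = -2/5.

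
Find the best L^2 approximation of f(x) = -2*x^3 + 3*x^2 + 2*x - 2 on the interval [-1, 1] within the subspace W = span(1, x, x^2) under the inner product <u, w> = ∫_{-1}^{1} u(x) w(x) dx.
g(x) = 3*x^2 + 4*x/5 - 2

The best approximation g ∈ W is the orthogonal projection of f onto W. Writing g = a_0 + a_1 x + a_2 x^2, the coefficients solve the normal equations G · a = b where
  G_{ij} = <φ_i, φ_j> and b_i = <f, φ_i>, with φ_0 = 1, φ_1 = x, φ_2 = x^2.
G =
  [2, 0, 2/3]
  [0, 2/3, 0]
  [2/3, 0, 2/5],
b = (-2, 8/15, -2/15).
Solving gives a_0 = -2, a_1 = 4/5, a_2 = 3, so
  g(x) = 3*x^2 + 4*x/5 - 2.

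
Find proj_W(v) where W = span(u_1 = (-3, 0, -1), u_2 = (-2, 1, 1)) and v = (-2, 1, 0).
proj_W(v) = (-73/35, 4/7, 9/35)

Set up U = [u_1 | ... | u_2] ∈ R^(3×2). The projector onto W = col(U) is P = U (U^T U)^(-1) U^T.
Compute U^T U =
  [10, 5]
  [5, 6],
and U^T v = (6, 5).
Solve U^T U · c = U^T v for the coefficients: c = (11/35, 4/7). The projection is proj_W(v) = U c.
Check: (v - proj_W(v)) · u_1 = 0  (should be 0).
Check: (v - proj_W(v)) · u_2 = 0  (should be 0).
Result: proj_W(v) = (-73/35, 4/7, 9/35).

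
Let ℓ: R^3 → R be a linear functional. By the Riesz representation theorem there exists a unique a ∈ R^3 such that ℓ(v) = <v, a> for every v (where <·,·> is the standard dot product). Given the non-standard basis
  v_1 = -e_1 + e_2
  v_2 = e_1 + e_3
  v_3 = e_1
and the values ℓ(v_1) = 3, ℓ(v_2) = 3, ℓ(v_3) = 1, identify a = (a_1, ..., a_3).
a = (1, 4, 2)

Write a = (a_1, ..., a_3) in the standard basis. For each basis vector v_i, ℓ(v_i) = <v_i, a> is a linear equation in the a_j's. Collect the n equations into a matrix system V a = ℓ, where row i of V is v_i (expressed in the standard basis). Since V is invertible (lower-triangular with 1s on the diagonal, up to permutation), solve by back-substitution:
  V =
[[-1, 1, 0],
 [1, 0, 1],
 [1, 0, 0]]
  V a = (3, 3, 1)
Solving gives a = (1, 4, 2).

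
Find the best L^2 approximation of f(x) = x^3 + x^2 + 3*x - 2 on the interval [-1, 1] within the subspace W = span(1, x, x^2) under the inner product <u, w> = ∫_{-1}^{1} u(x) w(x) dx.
g(x) = x^2 + 18*x/5 - 2

The best approximation g ∈ W is the orthogonal projection of f onto W. Writing g = a_0 + a_1 x + a_2 x^2, the coefficients solve the normal equations G · a = b where
  G_{ij} = <φ_i, φ_j> and b_i = <f, φ_i>, with φ_0 = 1, φ_1 = x, φ_2 = x^2.
G =
  [2, 0, 2/3]
  [0, 2/3, 0]
  [2/3, 0, 2/5],
b = (-10/3, 12/5, -14/15).
Solving gives a_0 = -2, a_1 = 18/5, a_2 = 1, so
  g(x) = x^2 + 18*x/5 - 2.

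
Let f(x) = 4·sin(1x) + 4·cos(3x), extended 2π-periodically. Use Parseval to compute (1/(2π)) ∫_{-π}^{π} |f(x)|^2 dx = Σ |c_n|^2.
Σ |c_n|^2 = 16

Expand |f|^2 and use orthogonality of {sin(nx), cos(mx)} on [-π, π]:
  ∫_{-π}^{π} sin(nx)^2 dx = π, ∫ cos(mx)^2 dx = π, and cross terms integrate to 0.
So ∫_{-π}^{π} f(x)^2 dx = 4^2 · π + 4^2 · π = (16 + 16)π.
Divide by 2π: (16 + 16)/2 = 16.
By Parseval, this equals Σ |c_n|^2.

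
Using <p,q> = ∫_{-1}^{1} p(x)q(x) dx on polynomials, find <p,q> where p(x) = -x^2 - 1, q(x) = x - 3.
<p,q> = 8

Expand the product: p(x)·q(x) = -x^3 + 3*x^2 - x + 3.
∫_{-1}^{1} of each monomial x^k gives [2/(k+1) if k even, 0 if k odd]. Integrating term-by-term (or equivalently evaluating the antiderivative F(x) = -x^4/4 + x^3 - x^2/2 + 3*x at the endpoints):
  F(1) − F(−1) = 13/4 − (-19/4) = 8.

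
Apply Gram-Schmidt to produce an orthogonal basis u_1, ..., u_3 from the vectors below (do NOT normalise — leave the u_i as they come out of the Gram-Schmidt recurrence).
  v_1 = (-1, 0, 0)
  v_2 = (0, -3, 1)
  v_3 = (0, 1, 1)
Orthogonal basis:
  u_1 = (-1, 0, 0)
  u_2 = (0, -3, 1)
  u_3 = (0, 2/5, 6/5)

Apply the Gram-Schmidt recurrence
  u_1 = v_1
  u_i = v_i − Σ_{j<i} ((v_i · u_j) / (u_j · u_j)) · u_j.

Step by step this gives:
  u_1 = (-1, 0, 0)
  u_2 = (0, -3, 1)
  u_3 = (0, 2/5, 6/5)

Orthogonality check:
  u_2 · u_1 = 0 (should be 0)
  u_3 · u_1 = 0 (should be 0)
  u_3 · u_2 = 0 (should be 0)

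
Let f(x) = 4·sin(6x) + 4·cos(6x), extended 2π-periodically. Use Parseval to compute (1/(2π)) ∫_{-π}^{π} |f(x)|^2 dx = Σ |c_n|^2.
Σ |c_n|^2 = 16

Expand |f|^2 and use orthogonality of {sin(nx), cos(mx)} on [-π, π]:
  ∫_{-π}^{π} sin(nx)^2 dx = π, ∫ cos(mx)^2 dx = π, and cross terms integrate to 0.
So ∫_{-π}^{π} f(x)^2 dx = 4^2 · π + 4^2 · π = (16 + 16)π.
Divide by 2π: (16 + 16)/2 = 16.
By Parseval, this equals Σ |c_n|^2.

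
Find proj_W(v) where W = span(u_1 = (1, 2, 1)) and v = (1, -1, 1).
proj_W(v) = (0, 0, 0)

Set up U = [u_1 | ... | u_1] ∈ R^(3×1). The projector onto W = col(U) is P = U (U^T U)^(-1) U^T.
Compute U^T U =
  [6],
and U^T v = (0).
Solve U^T U · c = U^T v for the coefficients: c = (0). The projection is proj_W(v) = U c.
Check: (v - proj_W(v)) · u_1 = 0  (should be 0).
Result: proj_W(v) = (0, 0, 0).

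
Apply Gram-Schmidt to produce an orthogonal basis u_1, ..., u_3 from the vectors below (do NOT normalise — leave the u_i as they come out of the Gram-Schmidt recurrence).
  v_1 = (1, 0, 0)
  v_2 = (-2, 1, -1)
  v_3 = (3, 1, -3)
Orthogonal basis:
  u_1 = (1, 0, 0)
  u_2 = (0, 1, -1)
  u_3 = (0, -1, -1)

Apply the Gram-Schmidt recurrence
  u_1 = v_1
  u_i = v_i − Σ_{j<i} ((v_i · u_j) / (u_j · u_j)) · u_j.

Step by step this gives:
  u_1 = (1, 0, 0)
  u_2 = (0, 1, -1)
  u_3 = (0, -1, -1)

Orthogonality check:
  u_2 · u_1 = 0 (should be 0)
  u_3 · u_1 = 0 (should be 0)
  u_3 · u_2 = 0 (should be 0)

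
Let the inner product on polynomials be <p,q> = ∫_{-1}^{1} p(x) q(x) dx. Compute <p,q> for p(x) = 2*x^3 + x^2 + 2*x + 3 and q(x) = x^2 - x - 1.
<p,q> = -32/5

Expand the product: p(x)·q(x) = 2*x^5 - x^4 - x^3 - 5*x - 3.
∫_{-1}^{1} of each monomial x^k gives [2/(k+1) if k even, 0 if k odd]. Integrating term-by-term (or equivalently evaluating the antiderivative F(x) = x^6/3 - x^5/5 - x^4/4 - 5*x^2/2 - 3*x at the endpoints):
  F(1) − F(−1) = -337/60 − (47/60) = -32/5.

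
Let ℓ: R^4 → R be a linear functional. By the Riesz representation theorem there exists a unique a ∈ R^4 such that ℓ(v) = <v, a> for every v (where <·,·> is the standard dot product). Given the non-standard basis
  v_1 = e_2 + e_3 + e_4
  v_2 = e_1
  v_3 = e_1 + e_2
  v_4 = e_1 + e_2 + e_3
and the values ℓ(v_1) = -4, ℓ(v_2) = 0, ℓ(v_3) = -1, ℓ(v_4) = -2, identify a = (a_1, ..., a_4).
a = (0, -1, -1, -2)

Write a = (a_1, ..., a_4) in the standard basis. For each basis vector v_i, ℓ(v_i) = <v_i, a> is a linear equation in the a_j's. Collect the n equations into a matrix system V a = ℓ, where row i of V is v_i (expressed in the standard basis). Since V is invertible (lower-triangular with 1s on the diagonal, up to permutation), solve by back-substitution:
  V =
[[0, 1, 1, 1],
 [1, 0, 0, 0],
 [1, 1, 0, 0],
 [1, 1, 1, 0]]
  V a = (-4, 0, -1, -2)
Solving gives a = (0, -1, -1, -2).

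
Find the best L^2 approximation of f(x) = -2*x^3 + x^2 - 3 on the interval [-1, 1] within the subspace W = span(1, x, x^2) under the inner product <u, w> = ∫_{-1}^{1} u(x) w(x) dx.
g(x) = x^2 - 6*x/5 - 3

The best approximation g ∈ W is the orthogonal projection of f onto W. Writing g = a_0 + a_1 x + a_2 x^2, the coefficients solve the normal equations G · a = b where
  G_{ij} = <φ_i, φ_j> and b_i = <f, φ_i>, with φ_0 = 1, φ_1 = x, φ_2 = x^2.
G =
  [2, 0, 2/3]
  [0, 2/3, 0]
  [2/3, 0, 2/5],
b = (-16/3, -4/5, -8/5).
Solving gives a_0 = -3, a_1 = -6/5, a_2 = 1, so
  g(x) = x^2 - 6*x/5 - 3.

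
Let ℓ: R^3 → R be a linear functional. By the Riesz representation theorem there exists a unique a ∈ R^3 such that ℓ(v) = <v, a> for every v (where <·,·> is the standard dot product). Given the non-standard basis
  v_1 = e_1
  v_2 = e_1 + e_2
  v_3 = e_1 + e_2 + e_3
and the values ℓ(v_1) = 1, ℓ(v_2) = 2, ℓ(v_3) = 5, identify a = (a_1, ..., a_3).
a = (1, 1, 3)

Write a = (a_1, ..., a_3) in the standard basis. For each basis vector v_i, ℓ(v_i) = <v_i, a> is a linear equation in the a_j's. Collect the n equations into a matrix system V a = ℓ, where row i of V is v_i (expressed in the standard basis). Since V is invertible (lower-triangular with 1s on the diagonal, up to permutation), solve by back-substitution:
  V =
[[1, 0, 0],
 [1, 1, 0],
 [1, 1, 1]]
  V a = (1, 2, 5)
Solving gives a = (1, 1, 3).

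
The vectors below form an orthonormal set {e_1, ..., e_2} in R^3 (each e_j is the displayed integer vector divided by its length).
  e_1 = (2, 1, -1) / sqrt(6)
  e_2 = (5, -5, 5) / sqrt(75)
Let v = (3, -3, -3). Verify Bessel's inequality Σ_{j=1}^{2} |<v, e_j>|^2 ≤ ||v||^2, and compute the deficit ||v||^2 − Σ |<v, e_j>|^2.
Σ |<v, e_j>|^2 = 9; ||v||^2 = 27; deficit = 18

Write each e_j = u_j / sqrt(<u_j, u_j>) where u_j is the displayed integer vector. Then <v, e_j> = <v, u_j> / sqrt(<u_j, u_j>), so |<v, e_j>|^2 = <v, u_j>^2 / <u_j, u_j>.
Coefficients: <v, e_1> = 6/sqrt(6), <v, e_2> = 15/sqrt(75).
Square and sum: Σ |<v, e_j>|^2 = 9.
Compute ||v||^2 = v·v = 27.
Deficit = 27 − 9 = 18 ≥ 0, confirming Bessel's inequality. (The deficit equals ||v − Σ <v,e_j> e_j||^2, the squared distance from v to span{e_j}.)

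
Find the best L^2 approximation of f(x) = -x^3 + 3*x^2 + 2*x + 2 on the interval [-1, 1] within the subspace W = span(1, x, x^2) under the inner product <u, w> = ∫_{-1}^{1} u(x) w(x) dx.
g(x) = 3*x^2 + 7*x/5 + 2

The best approximation g ∈ W is the orthogonal projection of f onto W. Writing g = a_0 + a_1 x + a_2 x^2, the coefficients solve the normal equations G · a = b where
  G_{ij} = <φ_i, φ_j> and b_i = <f, φ_i>, with φ_0 = 1, φ_1 = x, φ_2 = x^2.
G =
  [2, 0, 2/3]
  [0, 2/3, 0]
  [2/3, 0, 2/5],
b = (6, 14/15, 38/15).
Solving gives a_0 = 2, a_1 = 7/5, a_2 = 3, so
  g(x) = 3*x^2 + 7*x/5 + 2.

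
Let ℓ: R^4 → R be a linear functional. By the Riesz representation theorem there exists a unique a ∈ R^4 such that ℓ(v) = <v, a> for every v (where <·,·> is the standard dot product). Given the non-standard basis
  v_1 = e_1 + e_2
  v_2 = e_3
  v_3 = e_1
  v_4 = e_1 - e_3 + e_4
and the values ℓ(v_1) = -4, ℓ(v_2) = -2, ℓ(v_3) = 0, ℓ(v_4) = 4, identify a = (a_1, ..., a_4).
a = (0, -4, -2, 2)

Write a = (a_1, ..., a_4) in the standard basis. For each basis vector v_i, ℓ(v_i) = <v_i, a> is a linear equation in the a_j's. Collect the n equations into a matrix system V a = ℓ, where row i of V is v_i (expressed in the standard basis). Since V is invertible (lower-triangular with 1s on the diagonal, up to permutation), solve by back-substitution:
  V =
[[1, 1, 0, 0],
 [0, 0, 1, 0],
 [1, 0, 0, 0],
 [1, 0, -1, 1]]
  V a = (-4, -2, 0, 4)
Solving gives a = (0, -4, -2, 2).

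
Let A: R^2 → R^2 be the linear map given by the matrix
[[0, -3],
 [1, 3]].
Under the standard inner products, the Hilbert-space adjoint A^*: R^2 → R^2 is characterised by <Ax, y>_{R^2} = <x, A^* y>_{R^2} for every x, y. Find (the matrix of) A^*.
A^* = A^T =
[[0, 1],
 [-3, 3]]

For real matrices with standard dot products, the defining identity <Ax, y> = <x, A^* y> gives (Ax)^T y = x^T (A^*) y, i.e. x^T A^T y = x^T (A^*) y. Since this holds for all x, y, we must have A^* = A^T. Therefore
A^* =
[[0, 1],
 [-3, 3]].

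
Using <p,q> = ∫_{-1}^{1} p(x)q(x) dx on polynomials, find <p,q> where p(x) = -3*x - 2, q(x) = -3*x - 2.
<p,q> = 14

Expand the product: p(x)·q(x) = 9*x^2 + 12*x + 4.
∫_{-1}^{1} of each monomial x^k gives [2/(k+1) if k even, 0 if k odd]. Integrating term-by-term (or equivalently evaluating the antiderivative F(x) = 3*x^3 + 6*x^2 + 4*x at the endpoints):
  F(1) − F(−1) = 13 − (-1) = 14.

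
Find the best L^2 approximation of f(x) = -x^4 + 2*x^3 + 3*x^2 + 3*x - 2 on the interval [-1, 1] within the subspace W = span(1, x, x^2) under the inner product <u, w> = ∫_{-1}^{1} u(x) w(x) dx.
g(x) = 15*x^2/7 + 21*x/5 - 67/35

The best approximation g ∈ W is the orthogonal projection of f onto W. Writing g = a_0 + a_1 x + a_2 x^2, the coefficients solve the normal equations G · a = b where
  G_{ij} = <φ_i, φ_j> and b_i = <f, φ_i>, with φ_0 = 1, φ_1 = x, φ_2 = x^2.
G =
  [2, 0, 2/3]
  [0, 2/3, 0]
  [2/3, 0, 2/5],
b = (-12/5, 14/5, -44/105).
Solving gives a_0 = -67/35, a_1 = 21/5, a_2 = 15/7, so
  g(x) = 15*x^2/7 + 21*x/5 - 67/35.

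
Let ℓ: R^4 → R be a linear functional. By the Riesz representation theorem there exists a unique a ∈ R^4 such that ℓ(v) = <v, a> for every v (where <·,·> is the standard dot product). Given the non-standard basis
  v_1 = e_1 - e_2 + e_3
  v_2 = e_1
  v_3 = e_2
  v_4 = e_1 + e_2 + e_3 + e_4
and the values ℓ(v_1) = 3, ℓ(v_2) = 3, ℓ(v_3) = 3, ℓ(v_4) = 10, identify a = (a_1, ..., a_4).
a = (3, 3, 3, 1)

Write a = (a_1, ..., a_4) in the standard basis. For each basis vector v_i, ℓ(v_i) = <v_i, a> is a linear equation in the a_j's. Collect the n equations into a matrix system V a = ℓ, where row i of V is v_i (expressed in the standard basis). Since V is invertible (lower-triangular with 1s on the diagonal, up to permutation), solve by back-substitution:
  V =
[[1, -1, 1, 0],
 [1, 0, 0, 0],
 [0, 1, 0, 0],
 [1, 1, 1, 1]]
  V a = (3, 3, 3, 10)
Solving gives a = (3, 3, 3, 1).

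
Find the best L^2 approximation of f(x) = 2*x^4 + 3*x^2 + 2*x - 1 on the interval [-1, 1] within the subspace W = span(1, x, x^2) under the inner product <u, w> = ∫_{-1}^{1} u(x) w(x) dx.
g(x) = 33*x^2/7 + 2*x - 41/35

The best approximation g ∈ W is the orthogonal projection of f onto W. Writing g = a_0 + a_1 x + a_2 x^2, the coefficients solve the normal equations G · a = b where
  G_{ij} = <φ_i, φ_j> and b_i = <f, φ_i>, with φ_0 = 1, φ_1 = x, φ_2 = x^2.
G =
  [2, 0, 2/3]
  [0, 2/3, 0]
  [2/3, 0, 2/5],
b = (4/5, 4/3, 116/105).
Solving gives a_0 = -41/35, a_1 = 2, a_2 = 33/7, so
  g(x) = 33*x^2/7 + 2*x - 41/35.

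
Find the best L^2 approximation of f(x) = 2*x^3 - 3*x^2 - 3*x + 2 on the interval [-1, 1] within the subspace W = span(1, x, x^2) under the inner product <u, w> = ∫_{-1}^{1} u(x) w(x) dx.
g(x) = -3*x^2 - 9*x/5 + 2

The best approximation g ∈ W is the orthogonal projection of f onto W. Writing g = a_0 + a_1 x + a_2 x^2, the coefficients solve the normal equations G · a = b where
  G_{ij} = <φ_i, φ_j> and b_i = <f, φ_i>, with φ_0 = 1, φ_1 = x, φ_2 = x^2.
G =
  [2, 0, 2/3]
  [0, 2/3, 0]
  [2/3, 0, 2/5],
b = (2, -6/5, 2/15).
Solving gives a_0 = 2, a_1 = -9/5, a_2 = -3, so
  g(x) = -3*x^2 - 9*x/5 + 2.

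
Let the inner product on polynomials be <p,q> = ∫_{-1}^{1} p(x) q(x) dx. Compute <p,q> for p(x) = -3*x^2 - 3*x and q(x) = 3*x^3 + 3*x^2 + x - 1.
<p,q> = -36/5

Expand the product: p(x)·q(x) = -9*x^5 - 18*x^4 - 12*x^3 + 3*x.
∫_{-1}^{1} of each monomial x^k gives [2/(k+1) if k even, 0 if k odd]. Integrating term-by-term (or equivalently evaluating the antiderivative F(x) = -3*x^6/2 - 18*x^5/5 - 3*x^4 + 3*x^2/2 at the endpoints):
  F(1) − F(−1) = -33/5 − (3/5) = -36/5.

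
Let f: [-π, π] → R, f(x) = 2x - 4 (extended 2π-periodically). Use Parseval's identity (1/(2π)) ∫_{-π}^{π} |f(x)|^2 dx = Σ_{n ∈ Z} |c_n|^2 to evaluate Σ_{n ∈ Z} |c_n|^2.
Σ |c_n|^2 = 4π^2/3 + 16

Expand and integrate term by term over [-π, π]:
  ∫ (2x)^2 dx = 4·(2π^3/3); ∫ 2·2·(-4)·x dx = 0 (odd integrand); ∫ (-4)^2 dx = 16·2π.
So (1/(2π)) ∫_{-π}^{π} (2x - 4)^2 dx = 4π^2/3 + 16 = 4π^2/3 + 16.
Parseval ⇒ Σ |c_n|^2 = 4π^2/3 + 16.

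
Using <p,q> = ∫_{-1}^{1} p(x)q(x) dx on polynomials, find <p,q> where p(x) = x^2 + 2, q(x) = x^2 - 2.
<p,q> = -38/5

Expand the product: p(x)·q(x) = x^4 - 4.
∫_{-1}^{1} of each monomial x^k gives [2/(k+1) if k even, 0 if k odd]. Integrating term-by-term (or equivalently evaluating the antiderivative F(x) = x^5/5 - 4*x at the endpoints):
  F(1) − F(−1) = -19/5 − (19/5) = -38/5.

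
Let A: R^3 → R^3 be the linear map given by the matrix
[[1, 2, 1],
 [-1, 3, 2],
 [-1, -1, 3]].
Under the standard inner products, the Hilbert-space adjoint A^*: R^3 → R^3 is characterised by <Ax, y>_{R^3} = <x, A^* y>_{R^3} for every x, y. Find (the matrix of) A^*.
A^* = A^T =
[[1, -1, -1],
 [2, 3, -1],
 [1, 2, 3]]

For real matrices with standard dot products, the defining identity <Ax, y> = <x, A^* y> gives (Ax)^T y = x^T (A^*) y, i.e. x^T A^T y = x^T (A^*) y. Since this holds for all x, y, we must have A^* = A^T. Therefore
A^* =
[[1, -1, -1],
 [2, 3, -1],
 [1, 2, 3]].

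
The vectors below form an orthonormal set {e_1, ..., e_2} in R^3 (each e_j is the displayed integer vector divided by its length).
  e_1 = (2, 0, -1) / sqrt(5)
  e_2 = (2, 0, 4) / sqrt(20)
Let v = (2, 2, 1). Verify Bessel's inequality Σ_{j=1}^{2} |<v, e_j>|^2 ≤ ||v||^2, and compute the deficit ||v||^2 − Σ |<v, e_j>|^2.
Σ |<v, e_j>|^2 = 5; ||v||^2 = 9; deficit = 4

Write each e_j = u_j / sqrt(<u_j, u_j>) where u_j is the displayed integer vector. Then <v, e_j> = <v, u_j> / sqrt(<u_j, u_j>), so |<v, e_j>|^2 = <v, u_j>^2 / <u_j, u_j>.
Coefficients: <v, e_1> = 3/sqrt(5), <v, e_2> = 8/sqrt(20).
Square and sum: Σ |<v, e_j>|^2 = 5.
Compute ||v||^2 = v·v = 9.
Deficit = 9 − 5 = 4 ≥ 0, confirming Bessel's inequality. (The deficit equals ||v − Σ <v,e_j> e_j||^2, the squared distance from v to span{e_j}.)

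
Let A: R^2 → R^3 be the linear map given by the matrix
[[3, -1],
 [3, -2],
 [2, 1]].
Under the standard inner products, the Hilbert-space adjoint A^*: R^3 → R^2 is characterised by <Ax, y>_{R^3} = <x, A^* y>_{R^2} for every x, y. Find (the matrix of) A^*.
A^* = A^T =
[[3, 3, 2],
 [-1, -2, 1]]

For real matrices with standard dot products, the defining identity <Ax, y> = <x, A^* y> gives (Ax)^T y = x^T (A^*) y, i.e. x^T A^T y = x^T (A^*) y. Since this holds for all x, y, we must have A^* = A^T. Therefore
A^* =
[[3, 3, 2],
 [-1, -2, 1]].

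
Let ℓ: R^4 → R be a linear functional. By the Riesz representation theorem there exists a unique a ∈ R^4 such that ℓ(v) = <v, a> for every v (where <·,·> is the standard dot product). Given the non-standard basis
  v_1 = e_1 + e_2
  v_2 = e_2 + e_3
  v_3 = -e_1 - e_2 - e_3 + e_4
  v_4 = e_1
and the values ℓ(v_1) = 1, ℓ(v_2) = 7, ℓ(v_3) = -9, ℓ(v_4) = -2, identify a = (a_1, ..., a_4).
a = (-2, 3, 4, -4)

Write a = (a_1, ..., a_4) in the standard basis. For each basis vector v_i, ℓ(v_i) = <v_i, a> is a linear equation in the a_j's. Collect the n equations into a matrix system V a = ℓ, where row i of V is v_i (expressed in the standard basis). Since V is invertible (lower-triangular with 1s on the diagonal, up to permutation), solve by back-substitution:
  V =
[[1, 1, 0, 0],
 [0, 1, 1, 0],
 [-1, -1, -1, 1],
 [1, 0, 0, 0]]
  V a = (1, 7, -9, -2)
Solving gives a = (-2, 3, 4, -4).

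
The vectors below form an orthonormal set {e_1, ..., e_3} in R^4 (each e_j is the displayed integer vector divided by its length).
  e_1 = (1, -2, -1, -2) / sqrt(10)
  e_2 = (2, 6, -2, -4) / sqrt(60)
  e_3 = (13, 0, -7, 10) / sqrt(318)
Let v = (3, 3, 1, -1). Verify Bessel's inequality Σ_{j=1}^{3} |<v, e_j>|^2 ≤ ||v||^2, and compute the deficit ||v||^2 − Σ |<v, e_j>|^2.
Σ |<v, e_j>|^2 = 699/53; ||v||^2 = 20; deficit = 361/53

Write each e_j = u_j / sqrt(<u_j, u_j>) where u_j is the displayed integer vector. Then <v, e_j> = <v, u_j> / sqrt(<u_j, u_j>), so |<v, e_j>|^2 = <v, u_j>^2 / <u_j, u_j>.
Coefficients: <v, e_1> = -2/sqrt(10), <v, e_2> = 26/sqrt(60), <v, e_3> = 22/sqrt(318).
Square and sum: Σ |<v, e_j>|^2 = 699/53.
Compute ||v||^2 = v·v = 20.
Deficit = 20 − 699/53 = 361/53 ≥ 0, confirming Bessel's inequality. (The deficit equals ||v − Σ <v,e_j> e_j||^2, the squared distance from v to span{e_j}.)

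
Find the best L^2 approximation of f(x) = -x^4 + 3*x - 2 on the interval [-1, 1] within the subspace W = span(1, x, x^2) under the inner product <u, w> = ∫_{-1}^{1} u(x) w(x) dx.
g(x) = -6*x^2/7 + 3*x - 67/35

The best approximation g ∈ W is the orthogonal projection of f onto W. Writing g = a_0 + a_1 x + a_2 x^2, the coefficients solve the normal equations G · a = b where
  G_{ij} = <φ_i, φ_j> and b_i = <f, φ_i>, with φ_0 = 1, φ_1 = x, φ_2 = x^2.
G =
  [2, 0, 2/3]
  [0, 2/3, 0]
  [2/3, 0, 2/5],
b = (-22/5, 2, -34/21).
Solving gives a_0 = -67/35, a_1 = 3, a_2 = -6/7, so
  g(x) = -6*x^2/7 + 3*x - 67/35.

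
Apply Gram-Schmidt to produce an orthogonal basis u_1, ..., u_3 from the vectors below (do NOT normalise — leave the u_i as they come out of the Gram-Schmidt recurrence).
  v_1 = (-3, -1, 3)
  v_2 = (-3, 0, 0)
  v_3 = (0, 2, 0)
Orthogonal basis:
  u_1 = (-3, -1, 3)
  u_2 = (-30/19, 9/19, -27/19)
  u_3 = (0, 9/5, 3/5)

Apply the Gram-Schmidt recurrence
  u_1 = v_1
  u_i = v_i − Σ_{j<i} ((v_i · u_j) / (u_j · u_j)) · u_j.

Step by step this gives:
  u_1 = (-3, -1, 3)
  u_2 = (-30/19, 9/19, -27/19)
  u_3 = (0, 9/5, 3/5)

Orthogonality check:
  u_2 · u_1 = 0 (should be 0)
  u_3 · u_1 = 0 (should be 0)
  u_3 · u_2 = 0 (should be 0)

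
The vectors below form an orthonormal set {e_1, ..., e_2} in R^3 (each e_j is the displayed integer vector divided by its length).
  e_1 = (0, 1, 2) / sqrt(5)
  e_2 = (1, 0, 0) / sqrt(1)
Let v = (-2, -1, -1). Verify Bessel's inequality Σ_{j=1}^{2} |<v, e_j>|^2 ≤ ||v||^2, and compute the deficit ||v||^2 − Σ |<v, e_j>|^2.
Σ |<v, e_j>|^2 = 29/5; ||v||^2 = 6; deficit = 1/5

Write each e_j = u_j / sqrt(<u_j, u_j>) where u_j is the displayed integer vector. Then <v, e_j> = <v, u_j> / sqrt(<u_j, u_j>), so |<v, e_j>|^2 = <v, u_j>^2 / <u_j, u_j>.
Coefficients: <v, e_1> = -3/sqrt(5), <v, e_2> = -2/sqrt(1).
Square and sum: Σ |<v, e_j>|^2 = 29/5.
Compute ||v||^2 = v·v = 6.
Deficit = 6 − 29/5 = 1/5 ≥ 0, confirming Bessel's inequality. (The deficit equals ||v − Σ <v,e_j> e_j||^2, the squared distance from v to span{e_j}.)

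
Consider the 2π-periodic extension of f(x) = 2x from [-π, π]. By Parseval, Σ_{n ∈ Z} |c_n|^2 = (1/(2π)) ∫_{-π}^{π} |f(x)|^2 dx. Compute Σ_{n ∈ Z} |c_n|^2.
Σ |c_n|^2 = 4π^2/3

Expand and integrate term by term over [-π, π]:
  ∫ (2x)^2 dx = 4·(2π^3/3); ∫ 2·2·(0)·x dx = 0 (odd integrand); ∫ 0^2 dx = 0·2π.
So (1/(2π)) ∫_{-π}^{π} (2x)^2 dx = 4π^2/3 + 0 = 4π^2/3.
Parseval ⇒ Σ |c_n|^2 = 4π^2/3.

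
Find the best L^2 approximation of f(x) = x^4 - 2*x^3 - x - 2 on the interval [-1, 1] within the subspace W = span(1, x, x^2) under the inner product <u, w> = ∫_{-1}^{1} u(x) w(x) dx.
g(x) = 6*x^2/7 - 11*x/5 - 73/35

The best approximation g ∈ W is the orthogonal projection of f onto W. Writing g = a_0 + a_1 x + a_2 x^2, the coefficients solve the normal equations G · a = b where
  G_{ij} = <φ_i, φ_j> and b_i = <f, φ_i>, with φ_0 = 1, φ_1 = x, φ_2 = x^2.
G =
  [2, 0, 2/3]
  [0, 2/3, 0]
  [2/3, 0, 2/5],
b = (-18/5, -22/15, -22/21).
Solving gives a_0 = -73/35, a_1 = -11/5, a_2 = 6/7, so
  g(x) = 6*x^2/7 - 11*x/5 - 73/35.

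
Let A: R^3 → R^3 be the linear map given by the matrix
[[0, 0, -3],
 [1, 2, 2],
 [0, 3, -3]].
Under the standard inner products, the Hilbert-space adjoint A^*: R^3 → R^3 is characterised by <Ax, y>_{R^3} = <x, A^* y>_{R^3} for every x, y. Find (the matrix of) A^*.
A^* = A^T =
[[0, 1, 0],
 [0, 2, 3],
 [-3, 2, -3]]

For real matrices with standard dot products, the defining identity <Ax, y> = <x, A^* y> gives (Ax)^T y = x^T (A^*) y, i.e. x^T A^T y = x^T (A^*) y. Since this holds for all x, y, we must have A^* = A^T. Therefore
A^* =
[[0, 1, 0],
 [0, 2, 3],
 [-3, 2, -3]].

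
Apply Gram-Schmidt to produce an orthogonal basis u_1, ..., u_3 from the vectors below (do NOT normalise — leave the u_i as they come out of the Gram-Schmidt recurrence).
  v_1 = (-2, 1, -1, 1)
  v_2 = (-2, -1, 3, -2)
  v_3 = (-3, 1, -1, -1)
Orthogonal basis:
  u_1 = (-2, 1, -1, 1)
  u_2 = (-18/7, -5/7, 19/7, -12/7)
  u_3 = (-7/61, 15/61, -57/61, -86/61)

Apply the Gram-Schmidt recurrence
  u_1 = v_1
  u_i = v_i − Σ_{j<i} ((v_i · u_j) / (u_j · u_j)) · u_j.

Step by step this gives:
  u_1 = (-2, 1, -1, 1)
  u_2 = (-18/7, -5/7, 19/7, -12/7)
  u_3 = (-7/61, 15/61, -57/61, -86/61)

Orthogonality check:
  u_2 · u_1 = 0 (should be 0)
  u_3 · u_1 = 0 (should be 0)
  u_3 · u_2 = 0 (should be 0)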